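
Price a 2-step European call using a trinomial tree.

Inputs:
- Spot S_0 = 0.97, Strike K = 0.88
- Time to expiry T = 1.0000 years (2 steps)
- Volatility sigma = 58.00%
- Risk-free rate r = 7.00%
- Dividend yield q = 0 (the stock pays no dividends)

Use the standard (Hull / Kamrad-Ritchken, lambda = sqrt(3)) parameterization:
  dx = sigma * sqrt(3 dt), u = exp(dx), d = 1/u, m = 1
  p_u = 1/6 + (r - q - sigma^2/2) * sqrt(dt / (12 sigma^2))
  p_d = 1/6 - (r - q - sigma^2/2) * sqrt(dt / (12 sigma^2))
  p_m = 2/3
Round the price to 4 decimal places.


dt = T/N = 0.500000; dx = sigma*sqrt(3*dt) = 0.710352
u = exp(dx) = 2.034707; d = 1/u = 0.491471
p_u = 0.132106, p_m = 0.666667, p_d = 0.201227
Discount per step: exp(-r*dt) = 0.965605
Stock lattice S(k, j) with j the centered position index:
  k=0: S(0,+0) = 0.9700
  k=1: S(1,-1) = 0.4767; S(1,+0) = 0.9700; S(1,+1) = 1.9737
  k=2: S(2,-2) = 0.2343; S(2,-1) = 0.4767; S(2,+0) = 0.9700; S(2,+1) = 1.9737; S(2,+2) = 4.0158
Terminal payoffs V(N, j) = max(S_T - K, 0):
  V(2,-2) = 0.000000; V(2,-1) = 0.000000; V(2,+0) = 0.090000; V(2,+1) = 1.093666; V(2,+2) = 3.135833
Backward induction: V(k, j) = exp(-r*dt) * [p_u * V(k+1, j+1) + p_m * V(k+1, j) + p_d * V(k+1, j-1)]
  V(1,-1) = exp(-r*dt) * [p_u*0.090000 + p_m*0.000000 + p_d*0.000000] = 0.011481
  V(1,+0) = exp(-r*dt) * [p_u*1.093666 + p_m*0.090000 + p_d*0.000000] = 0.197447
  V(1,+1) = exp(-r*dt) * [p_u*3.135833 + p_m*1.093666 + p_d*0.090000] = 1.121536
  V(0,+0) = exp(-r*dt) * [p_u*1.121536 + p_m*0.197447 + p_d*0.011481] = 0.272401

Answer: Price = V(0,0) = 0.2724


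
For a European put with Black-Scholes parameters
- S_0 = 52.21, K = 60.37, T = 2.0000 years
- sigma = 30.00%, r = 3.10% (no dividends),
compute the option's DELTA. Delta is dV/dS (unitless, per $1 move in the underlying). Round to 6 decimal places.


d1 = 0.0159847489; d2 = -0.4082793198
phi(d1) = 0.3988913163; exp(-qT) = 1.0000000000; exp(-rT) = 0.9398828868
N(-d1) = 0.4936232794
Delta = -exp(-qT) * N(-d1) = -1.0000000000 * 0.4936232794 = -0.493623

Answer: Delta = -0.493623


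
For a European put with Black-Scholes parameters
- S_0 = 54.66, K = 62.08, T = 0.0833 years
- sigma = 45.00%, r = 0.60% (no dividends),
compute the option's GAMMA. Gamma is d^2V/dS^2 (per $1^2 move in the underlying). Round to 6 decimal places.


Answer: Gamma = 0.037100

Derivation:
d1 = -0.9113008195; d2 = -1.0411786468
phi(d1) = 0.2633758643; exp(-qT) = 1.0000000000; exp(-rT) = 0.9995003249
Gamma = exp(-qT) * phi(d1) / (S * sigma * sqrt(T)) = 1.0000000000 * 0.2633758643 / (54.6600 * 0.4500 * 0.2886173938) = 0.037100


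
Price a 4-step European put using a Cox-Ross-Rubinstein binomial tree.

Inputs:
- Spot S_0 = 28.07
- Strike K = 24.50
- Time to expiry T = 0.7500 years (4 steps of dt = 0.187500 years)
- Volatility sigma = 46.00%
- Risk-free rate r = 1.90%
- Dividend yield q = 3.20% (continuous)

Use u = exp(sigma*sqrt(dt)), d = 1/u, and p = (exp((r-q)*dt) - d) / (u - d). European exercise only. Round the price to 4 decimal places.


dt = T/N = 0.187500
u = exp(sigma*sqrt(dt)) = 1.220409; d = 1/u = 0.819398
p = (exp((r-q)*dt) - d) / (u - d) = 0.444297
Discount per step: exp(-r*dt) = 0.996444
Stock lattice S(k, i) with i counting down-moves:
  k=0: S(0,0) = 28.0700
  k=1: S(1,0) = 34.2569; S(1,1) = 23.0005
  k=2: S(2,0) = 41.8074; S(2,1) = 28.0700; S(2,2) = 18.8465
  k=3: S(3,0) = 51.0221; S(3,1) = 34.2569; S(3,2) = 23.0005; S(3,3) = 15.4428
  k=4: S(4,0) = 62.2678; S(4,1) = 41.8074; S(4,2) = 28.0700; S(4,3) = 18.8465; S(4,4) = 12.6538
Terminal payoffs V(N, i) = max(K - S_T, 0):
  V(4,0) = 0.000000; V(4,1) = 0.000000; V(4,2) = 0.000000; V(4,3) = 5.653453; V(4,4) = 11.846194
Backward induction: V(k, i) = exp(-r*dt) * [p * V(k+1, i) + (1-p) * V(k+1, i+1)].
  V(3,0) = exp(-r*dt) * [p*0.000000 + (1-p)*0.000000] = 0.000000
  V(3,1) = exp(-r*dt) * [p*0.000000 + (1-p)*0.000000] = 0.000000
  V(3,2) = exp(-r*dt) * [p*0.000000 + (1-p)*5.653453] = 3.130471
  V(3,3) = exp(-r*dt) * [p*5.653453 + (1-p)*11.846194] = 9.062438
  V(2,0) = exp(-r*dt) * [p*0.000000 + (1-p)*0.000000] = 0.000000
  V(2,1) = exp(-r*dt) * [p*0.000000 + (1-p)*3.130471] = 1.733427
  V(2,2) = exp(-r*dt) * [p*3.130471 + (1-p)*9.062438] = 6.404031
  V(1,0) = exp(-r*dt) * [p*0.000000 + (1-p)*1.733427] = 0.959846
  V(1,1) = exp(-r*dt) * [p*1.733427 + (1-p)*6.404031] = 4.313504
  V(0,0) = exp(-r*dt) * [p*0.959846 + (1-p)*4.313504] = 2.813444

Answer: Price = V(0,0) = 2.8134


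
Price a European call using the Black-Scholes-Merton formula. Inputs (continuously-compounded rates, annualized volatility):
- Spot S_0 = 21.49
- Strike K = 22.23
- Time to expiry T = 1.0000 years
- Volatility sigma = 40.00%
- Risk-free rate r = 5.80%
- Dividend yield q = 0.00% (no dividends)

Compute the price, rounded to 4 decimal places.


Answer: Price = 3.6283

Derivation:
d1 = (ln(S/K) + (r - q + 0.5*sigma^2) * T) / (sigma * sqrt(T)) = 0.26036246
d2 = d1 - sigma * sqrt(T) = -0.13963754
exp(-rT) = 0.94364995; exp(-qT) = 1.00000000
C = S_0 * exp(-qT) * N(d1) - K * exp(-rT) * N(d2)
N(d1) = 0.60270790; N(d2) = 0.44447319
C = 21.4900 * 1.00000000 * 0.60270790 - 22.2300 * 0.94364995 * 0.44447319 = 3.6283


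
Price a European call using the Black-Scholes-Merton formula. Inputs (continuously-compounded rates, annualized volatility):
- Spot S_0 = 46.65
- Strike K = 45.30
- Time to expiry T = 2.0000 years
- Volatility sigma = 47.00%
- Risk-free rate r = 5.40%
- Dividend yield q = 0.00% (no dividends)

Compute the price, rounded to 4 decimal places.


d1 = (ln(S/K) + (r - q + 0.5*sigma^2) * T) / (sigma * sqrt(T)) = 0.53900477
d2 = d1 - sigma * sqrt(T) = -0.12567560
exp(-rT) = 0.89762760; exp(-qT) = 1.00000000
C = S_0 * exp(-qT) * N(d1) - K * exp(-rT) * N(d2)
N(d1) = 0.70505822; N(d2) = 0.44999436
C = 46.6500 * 1.00000000 * 0.70505822 - 45.3000 * 0.89762760 * 0.44999436 = 14.5931

Answer: Price = 14.5931


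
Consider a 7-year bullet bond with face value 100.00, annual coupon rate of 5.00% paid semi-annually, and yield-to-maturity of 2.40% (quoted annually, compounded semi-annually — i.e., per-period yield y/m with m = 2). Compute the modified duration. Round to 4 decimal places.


Answer: Modified duration = 6.0087

Derivation:
Coupon per period c = face * coupon_rate / m = 2.500000
Periods per year m = 2; per-period yield y/m = 0.012000
Number of cashflows N = 14
Cashflows (t years, CF_t, discount factor 1/(1+y/m)^(m*t), PV):
  t = 0.5000: CF_t = 2.500000, DF = 0.988142, PV = 2.470356
  t = 1.0000: CF_t = 2.500000, DF = 0.976425, PV = 2.441063
  t = 1.5000: CF_t = 2.500000, DF = 0.964847, PV = 2.412118
  t = 2.0000: CF_t = 2.500000, DF = 0.953406, PV = 2.383515
  t = 2.5000: CF_t = 2.500000, DF = 0.942101, PV = 2.355252
  t = 3.0000: CF_t = 2.500000, DF = 0.930930, PV = 2.327324
  t = 3.5000: CF_t = 2.500000, DF = 0.919891, PV = 2.299728
  t = 4.0000: CF_t = 2.500000, DF = 0.908983, PV = 2.272458
  t = 4.5000: CF_t = 2.500000, DF = 0.898205, PV = 2.245512
  t = 5.0000: CF_t = 2.500000, DF = 0.887554, PV = 2.218885
  t = 5.5000: CF_t = 2.500000, DF = 0.877030, PV = 2.192575
  t = 6.0000: CF_t = 2.500000, DF = 0.866630, PV = 2.166576
  t = 6.5000: CF_t = 2.500000, DF = 0.856354, PV = 2.140885
  t = 7.0000: CF_t = 102.500000, DF = 0.846200, PV = 86.735461
Price P = sum_t PV_t = 116.661708
First compute Macaulay numerator sum_t t * PV_t:
  t * PV_t at t = 0.5000: 1.235178
  t * PV_t at t = 1.0000: 2.441063
  t * PV_t at t = 1.5000: 3.618176
  t * PV_t at t = 2.0000: 4.767031
  t * PV_t at t = 2.5000: 5.888131
  t * PV_t at t = 3.0000: 6.981973
  t * PV_t at t = 3.5000: 8.049047
  t * PV_t at t = 4.0000: 9.089833
  t * PV_t at t = 4.5000: 10.104804
  t * PV_t at t = 5.0000: 11.094427
  t * PV_t at t = 5.5000: 12.059160
  t * PV_t at t = 6.0000: 12.999454
  t * PV_t at t = 6.5000: 13.915753
  t * PV_t at t = 7.0000: 607.148226
Macaulay duration D = 709.392256 / 116.661708 = 6.080764
Modified duration = D / (1 + y/m) = 6.080764 / (1 + 0.012000) = 6.008660


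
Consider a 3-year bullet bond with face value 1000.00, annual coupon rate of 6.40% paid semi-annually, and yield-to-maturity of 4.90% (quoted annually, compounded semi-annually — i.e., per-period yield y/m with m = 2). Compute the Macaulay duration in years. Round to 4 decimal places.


Coupon per period c = face * coupon_rate / m = 32.000000
Periods per year m = 2; per-period yield y/m = 0.024500
Number of cashflows N = 6
Cashflows (t years, CF_t, discount factor 1/(1+y/m)^(m*t), PV):
  t = 0.5000: CF_t = 32.000000, DF = 0.976086, PV = 31.234749
  t = 1.0000: CF_t = 32.000000, DF = 0.952744, PV = 30.487798
  t = 1.5000: CF_t = 32.000000, DF = 0.929960, PV = 29.758709
  t = 2.0000: CF_t = 32.000000, DF = 0.907721, PV = 29.047056
  t = 2.5000: CF_t = 32.000000, DF = 0.886013, PV = 28.352422
  t = 3.0000: CF_t = 1032.000000, DF = 0.864825, PV = 892.499375
Price P = sum_t PV_t = 1041.380109
Macaulay numerator sum_t t * PV_t:
  t * PV_t at t = 0.5000: 15.617374
  t * PV_t at t = 1.0000: 30.487798
  t * PV_t at t = 1.5000: 44.638064
  t * PV_t at t = 2.0000: 58.094113
  t * PV_t at t = 2.5000: 70.881055
  t * PV_t at t = 3.0000: 2677.498126
Macaulay duration D = (sum_t t * PV_t) / P = 2897.216530 / 1041.380109 = 2.782093

Answer: Macaulay duration = 2.7821 years


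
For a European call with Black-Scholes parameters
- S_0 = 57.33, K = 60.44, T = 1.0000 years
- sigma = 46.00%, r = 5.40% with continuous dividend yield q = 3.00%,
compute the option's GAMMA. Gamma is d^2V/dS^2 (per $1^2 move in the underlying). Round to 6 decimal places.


Answer: Gamma = 0.014476

Derivation:
d1 = 0.1673324120; d2 = -0.2926675880
phi(d1) = 0.3933959762; exp(-qT) = 0.9704455335; exp(-rT) = 0.9474321065
Gamma = exp(-qT) * phi(d1) / (S * sigma * sqrt(T)) = 0.9704455335 * 0.3933959762 / (57.3300 * 0.4600 * 1.0000000000) = 0.014476


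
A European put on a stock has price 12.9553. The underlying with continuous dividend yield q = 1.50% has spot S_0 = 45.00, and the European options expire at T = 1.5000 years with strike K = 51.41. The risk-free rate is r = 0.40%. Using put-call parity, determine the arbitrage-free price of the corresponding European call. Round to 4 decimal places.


Answer: Call price = 5.8516

Derivation:
Put-call parity: C - P = S_0 * exp(-qT) - K * exp(-rT).
S_0 * exp(-qT) = 45.0000 * 0.97775124 = 43.99880567
K * exp(-rT) = 51.4100 * 0.99401796 = 51.10246353
C = P + S*exp(-qT) - K*exp(-rT)
C = 12.9553 + 43.99880567 - 51.10246353 = 5.8516


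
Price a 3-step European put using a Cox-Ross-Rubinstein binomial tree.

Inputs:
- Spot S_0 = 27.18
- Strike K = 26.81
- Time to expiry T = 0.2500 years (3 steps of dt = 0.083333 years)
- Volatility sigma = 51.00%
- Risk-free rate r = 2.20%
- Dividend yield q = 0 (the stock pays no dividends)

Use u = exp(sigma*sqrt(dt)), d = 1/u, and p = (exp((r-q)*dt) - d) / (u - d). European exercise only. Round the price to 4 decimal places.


Answer: Price = V(0,0) = 2.7073

Derivation:
dt = T/N = 0.083333
u = exp(sigma*sqrt(dt)) = 1.158614; d = 1/u = 0.863100
p = (exp((r-q)*dt) - d) / (u - d) = 0.469470
Discount per step: exp(-r*dt) = 0.998168
Stock lattice S(k, i) with i counting down-moves:
  k=0: S(0,0) = 27.1800
  k=1: S(1,0) = 31.4911; S(1,1) = 23.4591
  k=2: S(2,0) = 36.4861; S(2,1) = 27.1800; S(2,2) = 20.2475
  k=3: S(3,0) = 42.2732; S(3,1) = 31.4911; S(3,2) = 23.4591; S(3,3) = 17.4756
Terminal payoffs V(N, i) = max(K - S_T, 0):
  V(3,0) = 0.000000; V(3,1) = 0.000000; V(3,2) = 3.350933; V(3,3) = 9.334351
Backward induction: V(k, i) = exp(-r*dt) * [p * V(k+1, i) + (1-p) * V(k+1, i+1)].
  V(2,0) = exp(-r*dt) * [p*0.000000 + (1-p)*0.000000] = 0.000000
  V(2,1) = exp(-r*dt) * [p*0.000000 + (1-p)*3.350933] = 1.774515
  V(2,2) = exp(-r*dt) * [p*3.350933 + (1-p)*9.334351] = 6.513364
  V(1,0) = exp(-r*dt) * [p*0.000000 + (1-p)*1.774515] = 0.939709
  V(1,1) = exp(-r*dt) * [p*1.774515 + (1-p)*6.513364] = 4.280762
  V(0,0) = exp(-r*dt) * [p*0.939709 + (1-p)*4.280762] = 2.707271


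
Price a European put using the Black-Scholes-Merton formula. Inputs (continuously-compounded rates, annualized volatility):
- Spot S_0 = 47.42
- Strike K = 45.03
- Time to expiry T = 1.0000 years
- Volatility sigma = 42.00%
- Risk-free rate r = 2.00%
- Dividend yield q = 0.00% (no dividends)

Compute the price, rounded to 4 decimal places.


d1 = (ln(S/K) + (r - q + 0.5*sigma^2) * T) / (sigma * sqrt(T)) = 0.38075035
d2 = d1 - sigma * sqrt(T) = -0.03924965
exp(-rT) = 0.98019867; exp(-qT) = 1.00000000
P = K * exp(-rT) * N(-d2) - S_0 * exp(-qT) * N(-d1)
N(-d1) = 0.35169425; N(-d2) = 0.51565433
P = 45.0300 * 0.98019867 * 0.51565433 - 47.4200 * 1.00000000 * 0.35169425 = 6.0828

Answer: Price = 6.0828


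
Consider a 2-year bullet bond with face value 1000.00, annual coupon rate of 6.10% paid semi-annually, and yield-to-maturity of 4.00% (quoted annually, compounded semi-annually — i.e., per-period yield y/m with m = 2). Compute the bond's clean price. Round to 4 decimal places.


Coupon per period c = face * coupon_rate / m = 30.500000
Periods per year m = 2; per-period yield y/m = 0.020000
Number of cashflows N = 4
Cashflows (t years, CF_t, discount factor 1/(1+y/m)^(m*t), PV):
  t = 0.5000: CF_t = 30.500000, DF = 0.980392, PV = 29.901961
  t = 1.0000: CF_t = 30.500000, DF = 0.961169, PV = 29.315648
  t = 1.5000: CF_t = 30.500000, DF = 0.942322, PV = 28.740831
  t = 2.0000: CF_t = 1030.500000, DF = 0.923845, PV = 952.022712
Price P = sum_t PV_t = 1039.981151

Answer: Price = 1039.9812


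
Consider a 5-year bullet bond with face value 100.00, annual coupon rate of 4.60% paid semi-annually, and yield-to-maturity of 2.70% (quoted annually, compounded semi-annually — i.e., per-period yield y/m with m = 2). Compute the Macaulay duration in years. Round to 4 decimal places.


Coupon per period c = face * coupon_rate / m = 2.300000
Periods per year m = 2; per-period yield y/m = 0.013500
Number of cashflows N = 10
Cashflows (t years, CF_t, discount factor 1/(1+y/m)^(m*t), PV):
  t = 0.5000: CF_t = 2.300000, DF = 0.986680, PV = 2.269364
  t = 1.0000: CF_t = 2.300000, DF = 0.973537, PV = 2.239135
  t = 1.5000: CF_t = 2.300000, DF = 0.960569, PV = 2.209310
  t = 2.0000: CF_t = 2.300000, DF = 0.947774, PV = 2.179881
  t = 2.5000: CF_t = 2.300000, DF = 0.935150, PV = 2.150845
  t = 3.0000: CF_t = 2.300000, DF = 0.922694, PV = 2.122195
  t = 3.5000: CF_t = 2.300000, DF = 0.910403, PV = 2.093927
  t = 4.0000: CF_t = 2.300000, DF = 0.898276, PV = 2.066036
  t = 4.5000: CF_t = 2.300000, DF = 0.886311, PV = 2.038516
  t = 5.0000: CF_t = 102.300000, DF = 0.874505, PV = 89.461897
Price P = sum_t PV_t = 108.831105
Macaulay numerator sum_t t * PV_t:
  t * PV_t at t = 0.5000: 1.134682
  t * PV_t at t = 1.0000: 2.239135
  t * PV_t at t = 1.5000: 3.313964
  t * PV_t at t = 2.0000: 4.359762
  t * PV_t at t = 2.5000: 5.377112
  t * PV_t at t = 3.0000: 6.366585
  t * PV_t at t = 3.5000: 7.328745
  t * PV_t at t = 4.0000: 8.264143
  t * PV_t at t = 4.5000: 9.173321
  t * PV_t at t = 5.0000: 447.309485
Macaulay duration D = (sum_t t * PV_t) / P = 494.866935 / 108.831105 = 4.547109

Answer: Macaulay duration = 4.5471 years


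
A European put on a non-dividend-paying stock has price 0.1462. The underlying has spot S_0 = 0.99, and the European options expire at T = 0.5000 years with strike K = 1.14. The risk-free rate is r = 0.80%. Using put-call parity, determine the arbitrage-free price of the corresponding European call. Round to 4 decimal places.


Put-call parity: C - P = S_0 * exp(-qT) - K * exp(-rT).
S_0 * exp(-qT) = 0.9900 * 1.00000000 = 0.99000000
K * exp(-rT) = 1.1400 * 0.99600799 = 1.13544911
C = P + S*exp(-qT) - K*exp(-rT)
C = 0.1462 + 0.99000000 - 1.13544911 = 0.0008

Answer: Call price = 0.0008


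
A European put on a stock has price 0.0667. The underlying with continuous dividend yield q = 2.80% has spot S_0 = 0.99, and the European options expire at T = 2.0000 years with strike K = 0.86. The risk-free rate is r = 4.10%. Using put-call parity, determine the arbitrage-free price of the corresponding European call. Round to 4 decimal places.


Answer: Call price = 0.2105

Derivation:
Put-call parity: C - P = S_0 * exp(-qT) - K * exp(-rT).
S_0 * exp(-qT) = 0.9900 * 0.94553914 = 0.93608374
K * exp(-rT) = 0.8600 * 0.92127196 = 0.79229388
C = P + S*exp(-qT) - K*exp(-rT)
C = 0.0667 + 0.93608374 - 0.79229388 = 0.2105


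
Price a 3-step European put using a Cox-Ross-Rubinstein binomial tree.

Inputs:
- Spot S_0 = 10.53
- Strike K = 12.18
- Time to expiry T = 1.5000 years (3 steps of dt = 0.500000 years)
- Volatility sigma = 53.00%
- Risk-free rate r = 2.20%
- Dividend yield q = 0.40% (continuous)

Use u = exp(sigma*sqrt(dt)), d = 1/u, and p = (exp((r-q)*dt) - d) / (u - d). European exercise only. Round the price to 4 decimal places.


dt = T/N = 0.500000
u = exp(sigma*sqrt(dt)) = 1.454652; d = 1/u = 0.687450
p = (exp((r-q)*dt) - d) / (u - d) = 0.419174
Discount per step: exp(-r*dt) = 0.989060
Stock lattice S(k, i) with i counting down-moves:
  k=0: S(0,0) = 10.5300
  k=1: S(1,0) = 15.3175; S(1,1) = 7.2388
  k=2: S(2,0) = 22.2816; S(2,1) = 10.5300; S(2,2) = 4.9763
  k=3: S(3,0) = 32.4120; S(3,1) = 15.3175; S(3,2) = 7.2388; S(3,3) = 3.4210
Terminal payoffs V(N, i) = max(K - S_T, 0):
  V(3,0) = 0.000000; V(3,1) = 0.000000; V(3,2) = 4.941155; V(3,3) = 8.759015
Backward induction: V(k, i) = exp(-r*dt) * [p * V(k+1, i) + (1-p) * V(k+1, i+1)].
  V(2,0) = exp(-r*dt) * [p*0.000000 + (1-p)*0.000000] = 0.000000
  V(2,1) = exp(-r*dt) * [p*0.000000 + (1-p)*4.941155] = 2.838556
  V(2,2) = exp(-r*dt) * [p*4.941155 + (1-p)*8.759015] = 7.080355
  V(1,0) = exp(-r*dt) * [p*0.000000 + (1-p)*2.838556] = 1.630672
  V(1,1) = exp(-r*dt) * [p*2.838556 + (1-p)*7.080355] = 5.244299
  V(0,0) = exp(-r*dt) * [p*1.630672 + (1-p)*5.244299] = 3.688761

Answer: Price = V(0,0) = 3.6888


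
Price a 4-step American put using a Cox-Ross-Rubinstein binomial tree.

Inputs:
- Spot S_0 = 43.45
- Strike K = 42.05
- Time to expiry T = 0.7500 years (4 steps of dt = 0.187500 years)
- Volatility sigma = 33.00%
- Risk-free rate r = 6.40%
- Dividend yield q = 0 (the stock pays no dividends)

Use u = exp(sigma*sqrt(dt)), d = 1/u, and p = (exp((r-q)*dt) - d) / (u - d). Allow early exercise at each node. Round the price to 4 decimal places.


Answer: Price = V(0,0) = 3.3270

Derivation:
dt = T/N = 0.187500
u = exp(sigma*sqrt(dt)) = 1.153608; d = 1/u = 0.866846
p = (exp((r-q)*dt) - d) / (u - d) = 0.506436
Discount per step: exp(-r*dt) = 0.988072
Stock lattice S(k, i) with i counting down-moves:
  k=0: S(0,0) = 43.4500
  k=1: S(1,0) = 50.1243; S(1,1) = 37.6644
  k=2: S(2,0) = 57.8237; S(2,1) = 43.4500; S(2,2) = 32.6493
  k=3: S(3,0) = 66.7059; S(3,1) = 50.1243; S(3,2) = 37.6644; S(3,3) = 28.3019
  k=4: S(4,0) = 76.9524; S(4,1) = 57.8237; S(4,2) = 43.4500; S(4,3) = 32.6493; S(4,4) = 24.5334
Terminal payoffs V(N, i) = max(K - S_T, 0):
  V(4,0) = 0.000000; V(4,1) = 0.000000; V(4,2) = 0.000000; V(4,3) = 9.400731; V(4,4) = 17.516634
Backward induction: V(k, i) = exp(-r*dt) * [p * V(k+1, i) + (1-p) * V(k+1, i+1)]; then take max(V_cont, immediate exercise) for American.
  V(3,0) = exp(-r*dt) * [p*0.000000 + (1-p)*0.000000] = 0.000000; exercise = 0.000000; V(3,0) = max -> 0.000000
  V(3,1) = exp(-r*dt) * [p*0.000000 + (1-p)*0.000000] = 0.000000; exercise = 0.000000; V(3,1) = max -> 0.000000
  V(3,2) = exp(-r*dt) * [p*0.000000 + (1-p)*9.400731] = 4.584519; exercise = 4.385551; V(3,2) = max -> 4.584519
  V(3,3) = exp(-r*dt) * [p*9.400731 + (1-p)*17.516634] = 13.246534; exercise = 13.748119; V(3,3) = max -> 13.748119
  V(2,0) = exp(-r*dt) * [p*0.000000 + (1-p)*0.000000] = 0.000000; exercise = 0.000000; V(2,0) = max -> 0.000000
  V(2,1) = exp(-r*dt) * [p*0.000000 + (1-p)*4.584519] = 2.235764; exercise = 0.000000; V(2,1) = max -> 2.235764
  V(2,2) = exp(-r*dt) * [p*4.584519 + (1-p)*13.748119] = 8.998709; exercise = 9.400731; V(2,2) = max -> 9.400731
  V(1,0) = exp(-r*dt) * [p*0.000000 + (1-p)*2.235764] = 1.090330; exercise = 0.000000; V(1,0) = max -> 1.090330
  V(1,1) = exp(-r*dt) * [p*2.235764 + (1-p)*9.400731] = 5.703284; exercise = 4.385551; V(1,1) = max -> 5.703284
  V(0,0) = exp(-r*dt) * [p*1.090330 + (1-p)*5.703284] = 3.326955; exercise = 0.000000; V(0,0) = max -> 3.326955


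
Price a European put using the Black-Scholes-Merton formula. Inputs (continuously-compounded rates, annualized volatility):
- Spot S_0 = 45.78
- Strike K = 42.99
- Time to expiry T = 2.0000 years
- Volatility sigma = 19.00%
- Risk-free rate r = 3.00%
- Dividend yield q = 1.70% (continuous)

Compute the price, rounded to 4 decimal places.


Answer: Price = 2.8903

Derivation:
d1 = (ln(S/K) + (r - q + 0.5*sigma^2) * T) / (sigma * sqrt(T)) = 0.46512659
d2 = d1 - sigma * sqrt(T) = 0.19642602
exp(-rT) = 0.94176453; exp(-qT) = 0.96657150
P = K * exp(-rT) * N(-d2) - S_0 * exp(-qT) * N(-d1)
N(-d1) = 0.32092040; N(-d2) = 0.42213837
P = 42.9900 * 0.94176453 * 0.42213837 - 45.7800 * 0.96657150 * 0.32092040 = 2.8903


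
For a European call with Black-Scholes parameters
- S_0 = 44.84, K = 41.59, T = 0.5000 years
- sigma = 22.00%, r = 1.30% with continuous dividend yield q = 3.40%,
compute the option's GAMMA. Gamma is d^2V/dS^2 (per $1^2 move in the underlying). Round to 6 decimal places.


d1 = 0.4939516562; d2 = 0.3383881643
phi(d1) = 0.3531251852; exp(-qT) = 0.9831436846; exp(-rT) = 0.9935210793
Gamma = exp(-qT) * phi(d1) / (S * sigma * sqrt(T)) = 0.9831436846 * 0.3531251852 / (44.8400 * 0.2200 * 0.7071067812) = 0.049771

Answer: Gamma = 0.049771


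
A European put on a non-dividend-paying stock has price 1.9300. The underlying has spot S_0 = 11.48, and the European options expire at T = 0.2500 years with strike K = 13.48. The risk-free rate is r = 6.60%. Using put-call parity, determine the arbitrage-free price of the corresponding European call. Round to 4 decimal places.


Put-call parity: C - P = S_0 * exp(-qT) - K * exp(-rT).
S_0 * exp(-qT) = 11.4800 * 1.00000000 = 11.48000000
K * exp(-rT) = 13.4800 * 0.98363538 = 13.25940491
C = P + S*exp(-qT) - K*exp(-rT)
C = 1.9300 + 11.48000000 - 13.25940491 = 0.1506

Answer: Call price = 0.1506


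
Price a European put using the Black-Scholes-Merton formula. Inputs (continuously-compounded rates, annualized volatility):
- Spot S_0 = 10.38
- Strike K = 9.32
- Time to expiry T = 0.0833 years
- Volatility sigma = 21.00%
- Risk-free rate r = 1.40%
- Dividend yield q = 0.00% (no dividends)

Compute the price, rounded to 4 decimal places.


d1 = (ln(S/K) + (r - q + 0.5*sigma^2) * T) / (sigma * sqrt(T)) = 1.82679176
d2 = d1 - sigma * sqrt(T) = 1.76618211
exp(-rT) = 0.99883448; exp(-qT) = 1.00000000
P = K * exp(-rT) * N(-d2) - S_0 * exp(-qT) * N(-d1)
N(-d1) = 0.03386554; N(-d2) = 0.03868265
P = 9.3200 * 0.99883448 * 0.03868265 - 10.3800 * 1.00000000 * 0.03386554 = 0.0086

Answer: Price = 0.0086


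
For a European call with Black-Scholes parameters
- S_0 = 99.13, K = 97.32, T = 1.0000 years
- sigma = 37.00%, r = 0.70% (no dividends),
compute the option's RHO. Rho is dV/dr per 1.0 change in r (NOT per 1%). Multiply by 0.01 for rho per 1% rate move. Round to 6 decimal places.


Answer: Rho = 43.847689

Derivation:
d1 = 0.2537232490; d2 = -0.1162767510
phi(d1) = 0.3863056912; exp(-qT) = 1.0000000000; exp(-rT) = 0.9930244429
N(d2) = 0.4537166053
Rho = K*T*exp(-rT)*N(d2) = 97.3200 * 1.0000 * 0.9930244429 * 0.4537166053 = 43.847689


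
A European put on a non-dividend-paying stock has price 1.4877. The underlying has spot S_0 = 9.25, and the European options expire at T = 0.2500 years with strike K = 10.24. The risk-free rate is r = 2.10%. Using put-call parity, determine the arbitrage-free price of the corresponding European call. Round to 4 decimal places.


Put-call parity: C - P = S_0 * exp(-qT) - K * exp(-rT).
S_0 * exp(-qT) = 9.2500 * 1.00000000 = 9.25000000
K * exp(-rT) = 10.2400 * 0.99476376 = 10.18638087
C = P + S*exp(-qT) - K*exp(-rT)
C = 1.4877 + 9.25000000 - 10.18638087 = 0.5513

Answer: Call price = 0.5513


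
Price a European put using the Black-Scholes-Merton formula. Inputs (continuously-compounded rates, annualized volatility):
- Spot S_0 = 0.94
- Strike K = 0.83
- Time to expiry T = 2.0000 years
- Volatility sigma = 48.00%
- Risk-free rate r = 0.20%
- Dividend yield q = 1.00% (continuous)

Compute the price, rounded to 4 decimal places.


Answer: Price = 0.1877

Derivation:
d1 = (ln(S/K) + (r - q + 0.5*sigma^2) * T) / (sigma * sqrt(T)) = 0.49917934
d2 = d1 - sigma * sqrt(T) = -0.17964317
exp(-rT) = 0.99600799; exp(-qT) = 0.98019867
P = K * exp(-rT) * N(-d2) - S_0 * exp(-qT) * N(-d1)
N(-d1) = 0.30882652; N(-d2) = 0.57128364
P = 0.8300 * 0.99600799 * 0.57128364 - 0.9400 * 0.98019867 * 0.30882652 = 0.1877


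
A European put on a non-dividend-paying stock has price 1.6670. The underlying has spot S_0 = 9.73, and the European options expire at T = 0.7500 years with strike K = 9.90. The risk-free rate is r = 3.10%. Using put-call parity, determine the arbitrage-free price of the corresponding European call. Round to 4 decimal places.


Answer: Call price = 1.7245

Derivation:
Put-call parity: C - P = S_0 * exp(-qT) - K * exp(-rT).
S_0 * exp(-qT) = 9.7300 * 1.00000000 = 9.73000000
K * exp(-rT) = 9.9000 * 0.97701820 = 9.67248017
C = P + S*exp(-qT) - K*exp(-rT)
C = 1.6670 + 9.73000000 - 9.67248017 = 1.7245


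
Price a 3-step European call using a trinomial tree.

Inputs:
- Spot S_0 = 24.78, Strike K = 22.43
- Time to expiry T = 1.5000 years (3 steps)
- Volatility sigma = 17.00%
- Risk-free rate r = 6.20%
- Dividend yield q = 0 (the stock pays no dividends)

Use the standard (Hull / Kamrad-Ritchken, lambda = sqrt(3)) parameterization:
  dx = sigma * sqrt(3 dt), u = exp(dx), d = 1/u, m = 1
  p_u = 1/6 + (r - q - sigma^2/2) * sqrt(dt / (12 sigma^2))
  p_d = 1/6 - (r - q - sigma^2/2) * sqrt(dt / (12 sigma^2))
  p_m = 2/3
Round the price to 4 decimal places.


Answer: Price = V(0,0) = 4.7896

Derivation:
dt = T/N = 0.500000; dx = sigma*sqrt(3*dt) = 0.208207
u = exp(dx) = 1.231468; d = 1/u = 0.812039
p_u = 0.223761, p_m = 0.666667, p_d = 0.109572
Discount per step: exp(-r*dt) = 0.969476
Stock lattice S(k, j) with j the centered position index:
  k=0: S(0,+0) = 24.7800
  k=1: S(1,-1) = 20.1223; S(1,+0) = 24.7800; S(1,+1) = 30.5158
  k=2: S(2,-2) = 16.3401; S(2,-1) = 20.1223; S(2,+0) = 24.7800; S(2,+1) = 30.5158; S(2,+2) = 37.5792
  k=3: S(3,-3) = 13.2688; S(3,-2) = 16.3401; S(3,-1) = 20.1223; S(3,+0) = 24.7800; S(3,+1) = 30.5158; S(3,+2) = 37.5792; S(3,+3) = 46.2775
Terminal payoffs V(N, j) = max(S_T - K, 0):
  V(3,-3) = 0.000000; V(3,-2) = 0.000000; V(3,-1) = 0.000000; V(3,+0) = 2.350000; V(3,+1) = 8.085767; V(3,+2) = 15.149178; V(3,+3) = 23.847541
Backward induction: V(k, j) = exp(-r*dt) * [p_u * V(k+1, j+1) + p_m * V(k+1, j) + p_d * V(k+1, j-1)]
  V(2,-2) = exp(-r*dt) * [p_u*0.000000 + p_m*0.000000 + p_d*0.000000] = 0.000000
  V(2,-1) = exp(-r*dt) * [p_u*2.350000 + p_m*0.000000 + p_d*0.000000] = 0.509788
  V(2,+0) = exp(-r*dt) * [p_u*8.085767 + p_m*2.350000 + p_d*0.000000] = 3.272900
  V(2,+1) = exp(-r*dt) * [p_u*15.149178 + p_m*8.085767 + p_d*2.350000] = 8.761933
  V(2,+2) = exp(-r*dt) * [p_u*23.847541 + p_m*15.149178 + p_d*8.085767] = 15.823377
  V(1,-1) = exp(-r*dt) * [p_u*3.272900 + p_m*0.509788 + p_d*0.000000] = 1.039479
  V(1,+0) = exp(-r*dt) * [p_u*8.761933 + p_m*3.272900 + p_d*0.509788] = 4.070221
  V(1,+1) = exp(-r*dt) * [p_u*15.823377 + p_m*8.761933 + p_d*3.272900] = 9.443242
  V(0,+0) = exp(-r*dt) * [p_u*9.443242 + p_m*4.070221 + p_d*1.039479] = 4.789608


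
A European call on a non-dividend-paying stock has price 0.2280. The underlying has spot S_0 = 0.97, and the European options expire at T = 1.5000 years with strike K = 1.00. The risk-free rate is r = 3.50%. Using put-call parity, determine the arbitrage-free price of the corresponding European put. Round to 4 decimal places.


Answer: Put price = 0.2069

Derivation:
Put-call parity: C - P = S_0 * exp(-qT) - K * exp(-rT).
S_0 * exp(-qT) = 0.9700 * 1.00000000 = 0.97000000
K * exp(-rT) = 1.0000 * 0.94885432 = 0.94885432
P = C - S*exp(-qT) + K*exp(-rT)
P = 0.2280 - 0.97000000 + 0.94885432 = 0.2069


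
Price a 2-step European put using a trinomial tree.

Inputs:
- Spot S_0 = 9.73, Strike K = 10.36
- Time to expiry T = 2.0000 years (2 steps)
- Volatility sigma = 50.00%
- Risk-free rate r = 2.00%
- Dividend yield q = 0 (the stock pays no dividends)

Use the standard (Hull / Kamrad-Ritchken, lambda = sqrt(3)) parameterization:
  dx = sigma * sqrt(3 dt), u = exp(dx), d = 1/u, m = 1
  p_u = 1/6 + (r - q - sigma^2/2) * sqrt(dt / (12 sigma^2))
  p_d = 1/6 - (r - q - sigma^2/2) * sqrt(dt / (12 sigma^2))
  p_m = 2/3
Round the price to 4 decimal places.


Answer: Price = V(0,0) = 2.5518

Derivation:
dt = T/N = 1.000000; dx = sigma*sqrt(3*dt) = 0.866025
u = exp(dx) = 2.377443; d = 1/u = 0.420620
p_u = 0.106045, p_m = 0.666667, p_d = 0.227288
Discount per step: exp(-r*dt) = 0.980199
Stock lattice S(k, j) with j the centered position index:
  k=0: S(0,+0) = 9.7300
  k=1: S(1,-1) = 4.0926; S(1,+0) = 9.7300; S(1,+1) = 23.1325
  k=2: S(2,-2) = 1.7214; S(2,-1) = 4.0926; S(2,+0) = 9.7300; S(2,+1) = 23.1325; S(2,+2) = 54.9962
Terminal payoffs V(N, j) = max(K - S_T, 0):
  V(2,-2) = 8.638557; V(2,-1) = 6.267367; V(2,+0) = 0.630000; V(2,+1) = 0.000000; V(2,+2) = 0.000000
Backward induction: V(k, j) = exp(-r*dt) * [p_u * V(k+1, j+1) + p_m * V(k+1, j) + p_d * V(k+1, j-1)]
  V(1,-1) = exp(-r*dt) * [p_u*0.630000 + p_m*6.267367 + p_d*8.638557] = 6.085561
  V(1,+0) = exp(-r*dt) * [p_u*0.000000 + p_m*0.630000 + p_d*6.267367] = 1.807977
  V(1,+1) = exp(-r*dt) * [p_u*0.000000 + p_m*0.000000 + p_d*0.630000] = 0.140356
  V(0,+0) = exp(-r*dt) * [p_u*0.140356 + p_m*1.807977 + p_d*6.085561] = 2.551829


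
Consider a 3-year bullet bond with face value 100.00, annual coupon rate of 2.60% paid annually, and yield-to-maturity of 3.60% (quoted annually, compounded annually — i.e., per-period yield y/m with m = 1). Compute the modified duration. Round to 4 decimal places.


Coupon per period c = face * coupon_rate / m = 2.600000
Periods per year m = 1; per-period yield y/m = 0.036000
Number of cashflows N = 3
Cashflows (t years, CF_t, discount factor 1/(1+y/m)^(m*t), PV):
  t = 1.0000: CF_t = 2.600000, DF = 0.965251, PV = 2.509653
  t = 2.0000: CF_t = 2.600000, DF = 0.931709, PV = 2.422445
  t = 3.0000: CF_t = 102.600000, DF = 0.899333, PV = 92.271609
Price P = sum_t PV_t = 97.203706
First compute Macaulay numerator sum_t t * PV_t:
  t * PV_t at t = 1.0000: 2.509653
  t * PV_t at t = 2.0000: 4.844889
  t * PV_t at t = 3.0000: 276.814828
Macaulay duration D = 284.169369 / 97.203706 = 2.923442
Modified duration = D / (1 + y/m) = 2.923442 / (1 + 0.036000) = 2.821855

Answer: Modified duration = 2.8219


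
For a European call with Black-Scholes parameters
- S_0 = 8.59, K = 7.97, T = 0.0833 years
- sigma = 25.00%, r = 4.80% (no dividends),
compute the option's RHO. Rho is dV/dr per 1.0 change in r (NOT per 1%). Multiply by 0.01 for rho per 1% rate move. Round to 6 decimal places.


d1 = 1.1297415880; d2 = 1.0575872395
phi(d1) = 0.2107470750; exp(-qT) = 1.0000000000; exp(-rT) = 0.9960095830
N(d2) = 0.8548781687
Rho = K*T*exp(-rT)*N(d2) = 7.9700 * 0.0833 * 0.9960095830 * 0.8548781687 = 0.565290

Answer: Rho = 0.565290


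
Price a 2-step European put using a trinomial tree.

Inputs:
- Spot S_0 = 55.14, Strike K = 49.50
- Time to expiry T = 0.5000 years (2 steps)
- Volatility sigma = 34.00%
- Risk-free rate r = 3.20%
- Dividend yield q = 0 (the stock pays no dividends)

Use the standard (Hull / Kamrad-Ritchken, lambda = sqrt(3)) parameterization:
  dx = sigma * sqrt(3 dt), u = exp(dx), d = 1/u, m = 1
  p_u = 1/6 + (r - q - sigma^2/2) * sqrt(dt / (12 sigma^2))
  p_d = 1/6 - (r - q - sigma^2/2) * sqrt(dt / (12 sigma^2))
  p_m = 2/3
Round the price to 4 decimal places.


dt = T/N = 0.250000; dx = sigma*sqrt(3*dt) = 0.294449
u = exp(dx) = 1.342386; d = 1/u = 0.744942
p_u = 0.155714, p_m = 0.666667, p_d = 0.177619
Discount per step: exp(-r*dt) = 0.992032
Stock lattice S(k, j) with j the centered position index:
  k=0: S(0,+0) = 55.1400
  k=1: S(1,-1) = 41.0761; S(1,+0) = 55.1400; S(1,+1) = 74.0192
  k=2: S(2,-2) = 30.5993; S(2,-1) = 41.0761; S(2,+0) = 55.1400; S(2,+1) = 74.0192; S(2,+2) = 99.3623
Terminal payoffs V(N, j) = max(K - S_T, 0):
  V(2,-2) = 18.900669; V(2,-1) = 8.423887; V(2,+0) = 0.000000; V(2,+1) = 0.000000; V(2,+2) = 0.000000
Backward induction: V(k, j) = exp(-r*dt) * [p_u * V(k+1, j+1) + p_m * V(k+1, j) + p_d * V(k+1, j-1)]
  V(1,-1) = exp(-r*dt) * [p_u*0.000000 + p_m*8.423887 + p_d*18.900669] = 8.901551
  V(1,+0) = exp(-r*dt) * [p_u*0.000000 + p_m*0.000000 + p_d*8.423887] = 1.484323
  V(1,+1) = exp(-r*dt) * [p_u*0.000000 + p_m*0.000000 + p_d*0.000000] = 0.000000
  V(0,+0) = exp(-r*dt) * [p_u*0.000000 + p_m*1.484323 + p_d*8.901551] = 2.550153

Answer: Price = V(0,0) = 2.5502


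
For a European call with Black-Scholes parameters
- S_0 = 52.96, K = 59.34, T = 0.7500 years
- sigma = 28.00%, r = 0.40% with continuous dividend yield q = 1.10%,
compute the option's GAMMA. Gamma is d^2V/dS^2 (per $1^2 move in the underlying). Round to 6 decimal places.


Answer: Gamma = 0.028777

Derivation:
d1 = -0.3694905766; d2 = -0.6119776897
phi(d1) = 0.3726184980; exp(-qT) = 0.9917839379; exp(-rT) = 0.9970044955
Gamma = exp(-qT) * phi(d1) / (S * sigma * sqrt(T)) = 0.9917839379 * 0.3726184980 / (52.9600 * 0.2800 * 0.8660254038) = 0.028777


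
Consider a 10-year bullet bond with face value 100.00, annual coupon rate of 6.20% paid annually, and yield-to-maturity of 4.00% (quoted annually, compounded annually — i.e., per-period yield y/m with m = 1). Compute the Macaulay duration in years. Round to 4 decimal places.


Answer: Macaulay duration = 7.9420 years

Derivation:
Coupon per period c = face * coupon_rate / m = 6.200000
Periods per year m = 1; per-period yield y/m = 0.040000
Number of cashflows N = 10
Cashflows (t years, CF_t, discount factor 1/(1+y/m)^(m*t), PV):
  t = 1.0000: CF_t = 6.200000, DF = 0.961538, PV = 5.961538
  t = 2.0000: CF_t = 6.200000, DF = 0.924556, PV = 5.732249
  t = 3.0000: CF_t = 6.200000, DF = 0.888996, PV = 5.511777
  t = 4.0000: CF_t = 6.200000, DF = 0.854804, PV = 5.299786
  t = 5.0000: CF_t = 6.200000, DF = 0.821927, PV = 5.095948
  t = 6.0000: CF_t = 6.200000, DF = 0.790315, PV = 4.899950
  t = 7.0000: CF_t = 6.200000, DF = 0.759918, PV = 4.711490
  t = 8.0000: CF_t = 6.200000, DF = 0.730690, PV = 4.530279
  t = 9.0000: CF_t = 6.200000, DF = 0.702587, PV = 4.356038
  t = 10.0000: CF_t = 106.200000, DF = 0.675564, PV = 71.744915
Price P = sum_t PV_t = 117.843971
Macaulay numerator sum_t t * PV_t:
  t * PV_t at t = 1.0000: 5.961538
  t * PV_t at t = 2.0000: 11.464497
  t * PV_t at t = 3.0000: 16.535332
  t * PV_t at t = 4.0000: 21.199144
  t * PV_t at t = 5.0000: 25.479740
  t * PV_t at t = 6.0000: 29.399700
  t * PV_t at t = 7.0000: 32.980433
  t * PV_t at t = 8.0000: 36.242234
  t * PV_t at t = 9.0000: 39.204340
  t * PV_t at t = 10.0000: 717.449147
Macaulay duration D = (sum_t t * PV_t) / P = 935.916107 / 117.843971 = 7.941994


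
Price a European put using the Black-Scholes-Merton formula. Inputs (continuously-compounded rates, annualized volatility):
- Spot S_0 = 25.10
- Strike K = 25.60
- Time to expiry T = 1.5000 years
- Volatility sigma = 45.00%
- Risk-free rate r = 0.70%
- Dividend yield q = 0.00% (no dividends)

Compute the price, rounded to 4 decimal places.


d1 = (ln(S/K) + (r - q + 0.5*sigma^2) * T) / (sigma * sqrt(T)) = 0.25883031
d2 = d1 - sigma * sqrt(T) = -0.29230488
exp(-rT) = 0.98955493; exp(-qT) = 1.00000000
P = K * exp(-rT) * N(-d2) - S_0 * exp(-qT) * N(-d1)
N(-d1) = 0.39788308; N(-d2) = 0.61497324
P = 25.6000 * 0.98955493 * 0.61497324 - 25.1000 * 1.00000000 * 0.39788308 = 5.5920

Answer: Price = 5.5920


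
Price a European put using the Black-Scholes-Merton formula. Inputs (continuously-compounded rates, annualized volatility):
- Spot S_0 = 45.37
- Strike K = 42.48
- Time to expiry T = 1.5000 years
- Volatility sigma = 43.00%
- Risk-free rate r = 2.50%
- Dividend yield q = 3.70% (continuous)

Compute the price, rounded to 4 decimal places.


Answer: Price = 7.7393

Derivation:
d1 = (ln(S/K) + (r - q + 0.5*sigma^2) * T) / (sigma * sqrt(T)) = 0.35411783
d2 = d1 - sigma * sqrt(T) = -0.17252247
exp(-rT) = 0.96319442; exp(-qT) = 0.94601202
P = K * exp(-rT) * N(-d2) - S_0 * exp(-qT) * N(-d1)
N(-d1) = 0.36162529; N(-d2) = 0.56848660
P = 42.4800 * 0.96319442 * 0.56848660 - 45.3700 * 0.94601202 * 0.36162529 = 7.7393


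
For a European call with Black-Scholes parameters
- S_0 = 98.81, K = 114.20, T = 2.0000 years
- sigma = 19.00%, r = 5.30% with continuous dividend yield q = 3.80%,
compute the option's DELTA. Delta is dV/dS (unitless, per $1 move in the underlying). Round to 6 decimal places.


Answer: Delta = 0.356704

Derivation:
d1 = -0.2927142321; d2 = -0.5614148089
phi(d1) = 0.3822121936; exp(-qT) = 0.9268162066; exp(-rT) = 0.8994246481
N(d1) = 0.3848702953
Delta = exp(-qT) * N(d1) = 0.9268162066 * 0.3848702953 = 0.356704


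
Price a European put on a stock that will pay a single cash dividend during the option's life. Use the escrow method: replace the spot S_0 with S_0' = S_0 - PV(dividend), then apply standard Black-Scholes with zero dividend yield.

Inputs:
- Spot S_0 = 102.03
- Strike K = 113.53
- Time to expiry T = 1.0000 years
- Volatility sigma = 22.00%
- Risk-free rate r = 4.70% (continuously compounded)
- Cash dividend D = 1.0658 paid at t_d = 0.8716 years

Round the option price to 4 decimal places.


PV(D) = D * exp(-r * t_d) = 1.0658 * 0.95986253 = 1.02302149
S_0' = S_0 - PV(D) = 102.0300 - 1.02302149 = 101.00697851
d1 = (ln(S_0'/K) + (r + sigma^2/2)*T) / (sigma*sqrt(T)) = -0.20762505
d2 = d1 - sigma*sqrt(T) = -0.42762505
exp(-rT) = 0.95408740
N(-d1) = 0.58223913; N(-d2) = 0.66553794
P = K * exp(-rT) * N(-d2) - S_0' * N(-d1) = 113.5300 * 0.95408740 * 0.66553794 - 101.00697851 * 0.58223913 = 13.2792

Answer: Price = 13.2792


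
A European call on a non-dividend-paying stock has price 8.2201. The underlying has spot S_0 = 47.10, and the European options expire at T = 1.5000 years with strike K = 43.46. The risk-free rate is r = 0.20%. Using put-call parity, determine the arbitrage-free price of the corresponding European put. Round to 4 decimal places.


Put-call parity: C - P = S_0 * exp(-qT) - K * exp(-rT).
S_0 * exp(-qT) = 47.1000 * 1.00000000 = 47.10000000
K * exp(-rT) = 43.4600 * 0.99700450 = 43.32981537
P = C - S*exp(-qT) + K*exp(-rT)
P = 8.2201 - 47.10000000 + 43.32981537 = 4.4499

Answer: Put price = 4.4499


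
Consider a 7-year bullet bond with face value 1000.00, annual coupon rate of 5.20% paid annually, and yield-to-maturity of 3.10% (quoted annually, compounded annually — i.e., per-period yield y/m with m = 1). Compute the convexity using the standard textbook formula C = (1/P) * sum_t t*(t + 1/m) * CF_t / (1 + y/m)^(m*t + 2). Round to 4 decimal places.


Answer: Convexity = 43.7935

Derivation:
Coupon per period c = face * coupon_rate / m = 52.000000
Periods per year m = 1; per-period yield y/m = 0.031000
Number of cashflows N = 7
Cashflows (t years, CF_t, discount factor 1/(1+y/m)^(m*t), PV):
  t = 1.0000: CF_t = 52.000000, DF = 0.969932, PV = 50.436469
  t = 2.0000: CF_t = 52.000000, DF = 0.940768, PV = 48.919951
  t = 3.0000: CF_t = 52.000000, DF = 0.912481, PV = 47.449031
  t = 4.0000: CF_t = 52.000000, DF = 0.885045, PV = 46.022339
  t = 5.0000: CF_t = 52.000000, DF = 0.858434, PV = 44.638544
  t = 6.0000: CF_t = 52.000000, DF = 0.832622, PV = 43.296357
  t = 7.0000: CF_t = 1052.000000, DF = 0.807587, PV = 849.581570
Price P = sum_t PV_t = 1130.344261
Convexity numerator sum_t t*(t + 1/m) * CF_t / (1+y/m)^(m*t + 2):
  t = 1.0000: term = 94.898062
  t = 2.0000: term = 276.134031
  t = 3.0000: term = 535.662524
  t = 4.0000: term = 865.927132
  t = 5.0000: term = 1259.835789
  t = 6.0000: term = 1710.737249
  t = 7.0000: term = 44758.526359
Convexity = (1/P) * sum = 49501.721146 / 1130.344261 = 43.793491


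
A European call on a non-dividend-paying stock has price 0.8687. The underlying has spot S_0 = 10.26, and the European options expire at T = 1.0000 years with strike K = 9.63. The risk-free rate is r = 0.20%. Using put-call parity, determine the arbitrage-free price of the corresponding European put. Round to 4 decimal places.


Put-call parity: C - P = S_0 * exp(-qT) - K * exp(-rT).
S_0 * exp(-qT) = 10.2600 * 1.00000000 = 10.26000000
K * exp(-rT) = 9.6300 * 0.99800200 = 9.61075925
P = C - S*exp(-qT) + K*exp(-rT)
P = 0.8687 - 10.26000000 + 9.61075925 = 0.2195

Answer: Put price = 0.2195
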